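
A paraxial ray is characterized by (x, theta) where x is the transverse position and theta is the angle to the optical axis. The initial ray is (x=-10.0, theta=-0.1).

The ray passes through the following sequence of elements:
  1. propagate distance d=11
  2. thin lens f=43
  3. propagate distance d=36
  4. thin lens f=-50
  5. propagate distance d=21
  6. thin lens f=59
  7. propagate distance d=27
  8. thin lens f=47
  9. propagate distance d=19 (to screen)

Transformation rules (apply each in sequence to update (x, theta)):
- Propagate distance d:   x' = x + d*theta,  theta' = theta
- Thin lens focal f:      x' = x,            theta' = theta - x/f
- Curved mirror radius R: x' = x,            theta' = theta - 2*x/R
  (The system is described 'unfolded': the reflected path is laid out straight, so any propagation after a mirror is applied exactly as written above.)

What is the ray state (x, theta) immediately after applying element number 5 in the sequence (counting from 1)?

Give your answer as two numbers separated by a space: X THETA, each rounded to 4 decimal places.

Answer: -4.3570 0.0500

Derivation:
Initial: x=-10.0000 theta=-0.1000
After 1 (propagate distance d=11): x=-11.1000 theta=-0.1000
After 2 (thin lens f=43): x=-11.1000 theta=34/215 (≈0.1581)
After 3 (propagate distance d=36): x=-465/86 (≈-5.4070) theta=34/215 (≈0.1581)
After 4 (thin lens f=-50): x=-465/86 (≈-5.4070) theta=0.0500
After 5 (propagate distance d=21): x=-3747/860 (≈-4.3570) theta=0.0500
Rounded to 4 decimal places: x = -4.3570, theta = 0.0500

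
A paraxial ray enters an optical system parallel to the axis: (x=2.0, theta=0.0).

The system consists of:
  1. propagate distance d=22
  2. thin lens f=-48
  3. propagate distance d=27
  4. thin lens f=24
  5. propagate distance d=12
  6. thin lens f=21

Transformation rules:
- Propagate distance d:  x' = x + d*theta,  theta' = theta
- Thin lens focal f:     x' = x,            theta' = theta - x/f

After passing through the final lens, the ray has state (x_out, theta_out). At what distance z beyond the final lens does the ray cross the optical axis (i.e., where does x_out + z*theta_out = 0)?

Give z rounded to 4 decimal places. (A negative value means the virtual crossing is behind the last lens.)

Initial: x=2.0000 theta=0.0000
After 1 (propagate distance d=22): x=2.0000 theta=0.0000
After 2 (thin lens f=-48): x=2.0000 theta=1/24 (≈0.0417)
After 3 (propagate distance d=27): x=3.1250 theta=1/24 (≈0.0417)
After 4 (thin lens f=24): x=3.1250 theta=-17/192 (≈-0.0885)
After 5 (propagate distance d=12): x=2.0625 theta=-17/192 (≈-0.0885)
After 6 (thin lens f=21): x=2.0625 theta=-251/1344 (≈-0.1868)
z_focus = -x_out/theta_out = -(2.0625)/(-251/1344) = 2772/251 ≈ 11.0438
Rounded to 4 decimal places: z = 11.0438

Answer: 11.0438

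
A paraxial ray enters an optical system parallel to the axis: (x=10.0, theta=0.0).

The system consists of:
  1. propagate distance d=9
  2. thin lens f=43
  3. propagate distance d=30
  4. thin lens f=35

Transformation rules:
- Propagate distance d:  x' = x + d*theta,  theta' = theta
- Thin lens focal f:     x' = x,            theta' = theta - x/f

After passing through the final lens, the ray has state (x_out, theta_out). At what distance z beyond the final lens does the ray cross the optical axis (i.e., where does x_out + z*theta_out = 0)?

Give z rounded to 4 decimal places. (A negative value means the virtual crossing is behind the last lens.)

Answer: 9.4792

Derivation:
Initial: x=10.0000 theta=0.0000
After 1 (propagate distance d=9): x=10.0000 theta=0.0000
After 2 (thin lens f=43): x=10.0000 theta=-10/43 (≈-0.2326)
After 3 (propagate distance d=30): x=130/43 (≈3.0233) theta=-10/43 (≈-0.2326)
After 4 (thin lens f=35): x=130/43 (≈3.0233) theta=-96/301 (≈-0.3189)
z_focus = -x_out/theta_out = -(130/43)/(-96/301) = 455/48 ≈ 9.4792
Rounded to 4 decimal places: z = 9.4792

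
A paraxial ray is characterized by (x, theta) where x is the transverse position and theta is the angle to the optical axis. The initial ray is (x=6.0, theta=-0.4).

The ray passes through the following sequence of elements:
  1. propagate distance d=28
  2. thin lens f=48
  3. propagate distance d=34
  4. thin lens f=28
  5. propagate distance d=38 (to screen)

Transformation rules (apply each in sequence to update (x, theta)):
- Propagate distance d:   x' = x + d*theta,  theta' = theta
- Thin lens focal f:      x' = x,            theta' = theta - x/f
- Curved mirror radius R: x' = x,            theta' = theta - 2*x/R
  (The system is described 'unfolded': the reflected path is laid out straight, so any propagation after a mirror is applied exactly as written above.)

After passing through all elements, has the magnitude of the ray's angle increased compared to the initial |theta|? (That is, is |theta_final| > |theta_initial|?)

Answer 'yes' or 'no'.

Initial: x=6.0000 theta=-0.4000
After 1 (propagate distance d=28): x=-5.2000 theta=-0.4000
After 2 (thin lens f=48): x=-5.2000 theta=-7/24 (≈-0.2917)
After 3 (propagate distance d=34): x=-907/60 (≈-15.1167) theta=-7/24 (≈-0.2917)
After 4 (thin lens f=28): x=-907/60 (≈-15.1167) theta=139/560 (≈0.2482)
After 5 (propagate distance d=38 (to screen)): x=-955/168 (≈-5.6845) theta=139/560 (≈0.2482)
|theta_initial|=0.4000 |theta_final|=139/560 (≈0.2482) -> not increased

Answer: no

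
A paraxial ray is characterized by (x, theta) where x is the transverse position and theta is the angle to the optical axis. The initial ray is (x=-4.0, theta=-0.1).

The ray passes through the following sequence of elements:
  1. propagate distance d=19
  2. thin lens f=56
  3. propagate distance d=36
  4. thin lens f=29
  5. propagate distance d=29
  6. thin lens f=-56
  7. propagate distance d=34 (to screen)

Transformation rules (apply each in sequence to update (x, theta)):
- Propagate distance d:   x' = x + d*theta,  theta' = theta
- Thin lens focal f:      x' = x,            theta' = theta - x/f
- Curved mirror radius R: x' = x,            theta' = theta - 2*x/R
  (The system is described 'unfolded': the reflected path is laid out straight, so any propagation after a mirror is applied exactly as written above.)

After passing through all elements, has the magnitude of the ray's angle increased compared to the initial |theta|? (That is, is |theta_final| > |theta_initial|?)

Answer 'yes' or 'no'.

Answer: yes

Derivation:
Initial: x=-4.0000 theta=-0.1000
After 1 (propagate distance d=19): x=-5.9000 theta=-0.1000
After 2 (thin lens f=56): x=-5.9000 theta=3/560 (≈0.0054)
After 3 (propagate distance d=36): x=-799/140 (≈-5.7071) theta=3/560 (≈0.0054)
After 4 (thin lens f=29): x=-799/140 (≈-5.7071) theta=469/2320 (≈0.2022)
After 5 (propagate distance d=29): x=87/560 (≈0.1554) theta=469/2320 (≈0.2022)
After 6 (thin lens f=-56): x=87/560 (≈0.1554) theta=186371/909440 (≈0.2049)
After 7 (propagate distance d=34 (to screen)): x=3238951/454720 (≈7.1230) theta=186371/909440 (≈0.2049)
|theta_initial|=0.1000 |theta_final|=186371/909440 (≈0.2049) -> increased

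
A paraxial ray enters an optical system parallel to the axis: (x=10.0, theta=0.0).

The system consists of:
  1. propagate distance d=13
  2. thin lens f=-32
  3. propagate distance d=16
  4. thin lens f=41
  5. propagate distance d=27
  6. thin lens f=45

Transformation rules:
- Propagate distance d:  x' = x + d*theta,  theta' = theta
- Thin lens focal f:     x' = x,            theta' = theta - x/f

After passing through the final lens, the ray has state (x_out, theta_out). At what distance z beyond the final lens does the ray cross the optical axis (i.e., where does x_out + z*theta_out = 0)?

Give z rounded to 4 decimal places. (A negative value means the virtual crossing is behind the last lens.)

Answer: 38.2307

Derivation:
Initial: x=10.0000 theta=0.0000
After 1 (propagate distance d=13): x=10.0000 theta=0.0000
After 2 (thin lens f=-32): x=10.0000 theta=0.3125
After 3 (propagate distance d=16): x=15.0000 theta=0.3125
After 4 (thin lens f=41): x=15.0000 theta=-35/656 (≈-0.0534)
After 5 (propagate distance d=27): x=8895/656 (≈13.5595) theta=-35/656 (≈-0.0534)
After 6 (thin lens f=45): x=8895/656 (≈13.5595) theta=-349/984 (≈-0.3547)
z_focus = -x_out/theta_out = -(8895/656)/(-349/984) = 26685/698 ≈ 38.2307
Rounded to 4 decimal places: z = 38.2307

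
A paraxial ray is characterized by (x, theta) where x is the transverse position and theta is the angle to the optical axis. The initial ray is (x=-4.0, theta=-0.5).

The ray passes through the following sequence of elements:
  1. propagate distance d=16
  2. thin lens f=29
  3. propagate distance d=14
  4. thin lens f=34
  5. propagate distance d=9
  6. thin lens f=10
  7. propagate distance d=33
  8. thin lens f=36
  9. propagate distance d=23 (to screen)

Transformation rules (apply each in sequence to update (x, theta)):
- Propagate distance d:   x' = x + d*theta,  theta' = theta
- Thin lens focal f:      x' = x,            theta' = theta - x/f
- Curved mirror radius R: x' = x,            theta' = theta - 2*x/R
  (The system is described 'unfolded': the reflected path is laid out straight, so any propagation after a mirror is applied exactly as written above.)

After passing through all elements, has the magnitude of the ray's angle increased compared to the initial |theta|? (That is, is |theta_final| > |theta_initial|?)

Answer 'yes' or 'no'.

Initial: x=-4.0000 theta=-0.5000
After 1 (propagate distance d=16): x=-12.0000 theta=-0.5000
After 2 (thin lens f=29): x=-12.0000 theta=-5/58 (≈-0.0862)
After 3 (propagate distance d=14): x=-383/29 (≈-13.2069) theta=-5/58 (≈-0.0862)
After 4 (thin lens f=34): x=-383/29 (≈-13.2069) theta=149/493 (≈0.3022)
After 5 (propagate distance d=9): x=-5170/493 (≈-10.4868) theta=149/493 (≈0.3022)
After 6 (thin lens f=10): x=-5170/493 (≈-10.4868) theta=666/493 (≈1.3509)
After 7 (propagate distance d=33): x=16808/493 (≈34.0933) theta=666/493 (≈1.3509)
After 8 (thin lens f=36): x=16808/493 (≈34.0933) theta=1792/4437 (≈0.4039)
After 9 (propagate distance d=23 (to screen)): x=192488/4437 (≈43.3825) theta=1792/4437 (≈0.4039)
|theta_initial|=0.5000 |theta_final|=1792/4437 (≈0.4039) -> not increased

Answer: no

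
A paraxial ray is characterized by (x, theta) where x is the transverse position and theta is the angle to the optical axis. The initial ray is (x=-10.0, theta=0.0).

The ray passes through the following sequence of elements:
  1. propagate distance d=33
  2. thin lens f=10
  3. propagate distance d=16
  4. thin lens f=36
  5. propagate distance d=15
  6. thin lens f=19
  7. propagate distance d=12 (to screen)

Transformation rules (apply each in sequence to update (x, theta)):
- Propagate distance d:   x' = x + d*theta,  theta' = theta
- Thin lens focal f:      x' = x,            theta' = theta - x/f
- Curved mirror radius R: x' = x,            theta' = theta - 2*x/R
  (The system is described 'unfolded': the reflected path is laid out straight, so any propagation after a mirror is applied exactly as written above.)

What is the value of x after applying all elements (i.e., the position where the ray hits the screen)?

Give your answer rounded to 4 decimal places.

Initial: x=-10.0000 theta=0.0000
After 1 (propagate distance d=33): x=-10.0000 theta=0.0000
After 2 (thin lens f=10): x=-10.0000 theta=1.0000
After 3 (propagate distance d=16): x=6.0000 theta=1.0000
After 4 (thin lens f=36): x=6.0000 theta=5/6 (≈0.8333)
After 5 (propagate distance d=15): x=18.5000 theta=5/6 (≈0.8333)
After 6 (thin lens f=19): x=18.5000 theta=-8/57 (≈-0.1404)
After 7 (propagate distance d=12 (to screen)): x=639/38 (≈16.8158) theta=-8/57 (≈-0.1404)
Rounded to 4 decimal places: x = 16.8158

Answer: 16.8158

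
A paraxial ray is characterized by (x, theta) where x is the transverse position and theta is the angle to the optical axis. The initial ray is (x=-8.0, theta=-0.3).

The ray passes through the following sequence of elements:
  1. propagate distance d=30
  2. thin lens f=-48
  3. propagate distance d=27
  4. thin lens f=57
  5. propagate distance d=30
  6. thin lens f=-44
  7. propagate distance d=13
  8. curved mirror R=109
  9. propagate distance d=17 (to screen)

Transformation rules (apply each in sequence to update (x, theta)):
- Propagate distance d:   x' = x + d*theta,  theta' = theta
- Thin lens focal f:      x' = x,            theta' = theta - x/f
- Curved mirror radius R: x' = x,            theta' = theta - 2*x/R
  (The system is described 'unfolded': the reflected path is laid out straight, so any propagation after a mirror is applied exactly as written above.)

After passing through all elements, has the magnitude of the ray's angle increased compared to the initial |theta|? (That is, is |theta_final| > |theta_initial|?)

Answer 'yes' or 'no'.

Initial: x=-8.0000 theta=-0.3000
After 1 (propagate distance d=30): x=-17.0000 theta=-0.3000
After 2 (thin lens f=-48): x=-17.0000 theta=-157/240 (≈-0.6542)
After 3 (propagate distance d=27): x=-34.6625 theta=-157/240 (≈-0.6542)
After 4 (thin lens f=57): x=-34.6625 theta=-7/152 (≈-0.0461)
After 5 (propagate distance d=30): x=-54787/1520 (≈-36.0441) theta=-7/152 (≈-0.0461)
After 6 (thin lens f=-44): x=-54787/1520 (≈-36.0441) theta=-57867/66880 (≈-0.8652)
After 7 (propagate distance d=13): x=-3162899/66880 (≈-47.2922) theta=-57867/66880 (≈-0.8652)
After 8 (curved mirror R=109): x=-3162899/66880 (≈-47.2922) theta=3659/1457984 (≈0.0025)
After 9 (propagate distance d=17 (to screen)): x=-21527811/455620 (≈-47.2495) theta=3659/1457984 (≈0.0025)
|theta_initial|=0.3000 |theta_final|=3659/1457984 (≈0.0025) -> not increased

Answer: no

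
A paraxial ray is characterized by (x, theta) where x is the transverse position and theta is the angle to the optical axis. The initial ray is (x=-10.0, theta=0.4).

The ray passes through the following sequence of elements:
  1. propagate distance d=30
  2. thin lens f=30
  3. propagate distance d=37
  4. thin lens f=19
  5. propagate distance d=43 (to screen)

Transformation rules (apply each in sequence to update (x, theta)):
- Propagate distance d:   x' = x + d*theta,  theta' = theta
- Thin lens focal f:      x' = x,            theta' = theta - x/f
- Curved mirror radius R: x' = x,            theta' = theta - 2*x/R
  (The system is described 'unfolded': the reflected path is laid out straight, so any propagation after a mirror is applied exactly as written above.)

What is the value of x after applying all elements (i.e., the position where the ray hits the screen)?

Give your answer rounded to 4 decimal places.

Answer: -3.7719

Derivation:
Initial: x=-10.0000 theta=0.4000
After 1 (propagate distance d=30): x=2.0000 theta=0.4000
After 2 (thin lens f=30): x=2.0000 theta=1/3 (≈0.3333)
After 3 (propagate distance d=37): x=43/3 (≈14.3333) theta=1/3 (≈0.3333)
After 4 (thin lens f=19): x=43/3 (≈14.3333) theta=-8/19 (≈-0.4211)
After 5 (propagate distance d=43 (to screen)): x=-215/57 (≈-3.7719) theta=-8/19 (≈-0.4211)
Rounded to 4 decimal places: x = -3.7719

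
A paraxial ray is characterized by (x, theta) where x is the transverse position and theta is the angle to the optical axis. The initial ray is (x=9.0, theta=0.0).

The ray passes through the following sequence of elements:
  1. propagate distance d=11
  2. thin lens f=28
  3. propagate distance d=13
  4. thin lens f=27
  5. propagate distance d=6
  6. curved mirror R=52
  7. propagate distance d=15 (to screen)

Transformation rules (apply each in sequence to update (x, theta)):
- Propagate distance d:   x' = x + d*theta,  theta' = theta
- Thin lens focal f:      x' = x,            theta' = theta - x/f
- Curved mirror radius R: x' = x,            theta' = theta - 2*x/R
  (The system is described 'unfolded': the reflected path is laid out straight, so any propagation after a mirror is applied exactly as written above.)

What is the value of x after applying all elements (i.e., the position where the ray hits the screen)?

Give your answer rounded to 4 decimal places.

Answer: -6.7294

Derivation:
Initial: x=9.0000 theta=0.0000
After 1 (propagate distance d=11): x=9.0000 theta=0.0000
After 2 (thin lens f=28): x=9.0000 theta=-9/28 (≈-0.3214)
After 3 (propagate distance d=13): x=135/28 (≈4.8214) theta=-9/28 (≈-0.3214)
After 4 (thin lens f=27): x=135/28 (≈4.8214) theta=-0.5000
After 5 (propagate distance d=6): x=51/28 (≈1.8214) theta=-0.5000
After 6 (curved mirror R=52): x=51/28 (≈1.8214) theta=-415/728 (≈-0.5701)
After 7 (propagate distance d=15 (to screen)): x=-4899/728 (≈-6.7294) theta=-415/728 (≈-0.5701)
Rounded to 4 decimal places: x = -6.7294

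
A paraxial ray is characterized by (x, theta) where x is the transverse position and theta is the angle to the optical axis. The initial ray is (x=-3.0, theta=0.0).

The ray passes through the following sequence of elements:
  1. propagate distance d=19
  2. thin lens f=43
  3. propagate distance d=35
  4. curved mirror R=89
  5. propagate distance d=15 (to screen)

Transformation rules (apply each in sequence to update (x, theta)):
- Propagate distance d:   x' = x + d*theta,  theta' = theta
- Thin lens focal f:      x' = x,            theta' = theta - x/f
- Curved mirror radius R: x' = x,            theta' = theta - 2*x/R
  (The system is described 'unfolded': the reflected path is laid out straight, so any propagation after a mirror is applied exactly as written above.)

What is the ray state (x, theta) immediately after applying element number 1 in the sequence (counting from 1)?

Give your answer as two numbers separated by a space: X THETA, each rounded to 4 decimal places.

Answer: -3.0000 0.0000

Derivation:
Initial: x=-3.0000 theta=0.0000
After 1 (propagate distance d=19): x=-3.0000 theta=0.0000
Rounded to 4 decimal places: x = -3.0000, theta = 0.0000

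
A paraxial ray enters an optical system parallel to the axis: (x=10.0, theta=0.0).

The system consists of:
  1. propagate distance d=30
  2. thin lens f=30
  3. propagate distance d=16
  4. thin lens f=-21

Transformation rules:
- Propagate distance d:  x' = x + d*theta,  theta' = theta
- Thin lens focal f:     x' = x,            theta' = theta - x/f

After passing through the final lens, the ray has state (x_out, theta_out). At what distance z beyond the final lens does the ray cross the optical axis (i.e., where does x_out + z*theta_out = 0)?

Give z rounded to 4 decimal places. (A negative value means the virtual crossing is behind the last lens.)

Initial: x=10.0000 theta=0.0000
After 1 (propagate distance d=30): x=10.0000 theta=0.0000
After 2 (thin lens f=30): x=10.0000 theta=-1/3 (≈-0.3333)
After 3 (propagate distance d=16): x=14/3 (≈4.6667) theta=-1/3 (≈-0.3333)
After 4 (thin lens f=-21): x=14/3 (≈4.6667) theta=-1/9 (≈-0.1111)
z_focus = -x_out/theta_out = -(14/3)/(-1/9) = 42.0000
Rounded to 4 decimal places: z = 42.0000

Answer: 42.0000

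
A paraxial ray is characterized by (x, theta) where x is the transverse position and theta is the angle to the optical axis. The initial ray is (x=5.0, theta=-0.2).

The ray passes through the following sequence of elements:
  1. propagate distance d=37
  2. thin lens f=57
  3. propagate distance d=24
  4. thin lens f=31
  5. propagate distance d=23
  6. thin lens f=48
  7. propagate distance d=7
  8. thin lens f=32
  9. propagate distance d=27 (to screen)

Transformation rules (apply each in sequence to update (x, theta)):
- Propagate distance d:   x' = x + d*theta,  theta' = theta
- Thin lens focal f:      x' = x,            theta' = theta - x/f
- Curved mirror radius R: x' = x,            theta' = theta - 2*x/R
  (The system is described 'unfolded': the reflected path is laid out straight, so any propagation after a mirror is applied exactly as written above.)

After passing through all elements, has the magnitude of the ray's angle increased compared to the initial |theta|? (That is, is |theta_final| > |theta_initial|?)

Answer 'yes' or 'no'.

Initial: x=5.0000 theta=-0.2000
After 1 (propagate distance d=37): x=-2.4000 theta=-0.2000
After 2 (thin lens f=57): x=-2.4000 theta=-3/19 (≈-0.1579)
After 3 (propagate distance d=24): x=-588/95 (≈-6.1895) theta=-3/19 (≈-0.1579)
After 4 (thin lens f=31): x=-588/95 (≈-6.1895) theta=123/2945 (≈0.0418)
After 5 (propagate distance d=23): x=-15399/2945 (≈-5.2289) theta=123/2945 (≈0.0418)
After 6 (thin lens f=48): x=-15399/2945 (≈-5.2289) theta=7101/47120 (≈0.1507)
After 7 (propagate distance d=7): x=-196677/47120 (≈-4.1740) theta=7101/47120 (≈0.1507)
After 8 (thin lens f=32): x=-196677/47120 (≈-4.1740) theta=22311/79360 (≈0.2811)
After 9 (propagate distance d=27 (to screen)): x=5151879/1507840 (≈3.4167) theta=22311/79360 (≈0.2811)
|theta_initial|=0.2000 |theta_final|=22311/79360 (≈0.2811) -> increased

Answer: yes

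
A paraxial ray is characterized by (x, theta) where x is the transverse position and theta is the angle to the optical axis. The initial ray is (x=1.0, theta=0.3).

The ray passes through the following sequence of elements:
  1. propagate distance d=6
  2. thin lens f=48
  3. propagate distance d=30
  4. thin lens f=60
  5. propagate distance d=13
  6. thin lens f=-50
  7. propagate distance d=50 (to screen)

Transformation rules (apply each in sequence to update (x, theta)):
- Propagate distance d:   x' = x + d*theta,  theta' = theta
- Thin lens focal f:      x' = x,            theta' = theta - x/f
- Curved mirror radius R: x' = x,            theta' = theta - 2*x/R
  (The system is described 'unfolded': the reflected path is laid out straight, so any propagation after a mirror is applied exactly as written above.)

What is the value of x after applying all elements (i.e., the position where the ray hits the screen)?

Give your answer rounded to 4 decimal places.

Answer: 25.7367

Derivation:
Initial: x=1.0000 theta=0.3000
After 1 (propagate distance d=6): x=2.8000 theta=0.3000
After 2 (thin lens f=48): x=2.8000 theta=29/120 (≈0.2417)
After 3 (propagate distance d=30): x=10.0500 theta=29/120 (≈0.2417)
After 4 (thin lens f=60): x=10.0500 theta=89/1200 (≈0.0742)
After 5 (propagate distance d=13): x=13217/1200 (≈11.0142) theta=89/1200 (≈0.0742)
After 6 (thin lens f=-50): x=13217/1200 (≈11.0142) theta=5889/20000 (≈0.2945)
After 7 (propagate distance d=50 (to screen)): x=7721/300 (≈25.7367) theta=5889/20000 (≈0.2945)
Rounded to 4 decimal places: x = 25.7367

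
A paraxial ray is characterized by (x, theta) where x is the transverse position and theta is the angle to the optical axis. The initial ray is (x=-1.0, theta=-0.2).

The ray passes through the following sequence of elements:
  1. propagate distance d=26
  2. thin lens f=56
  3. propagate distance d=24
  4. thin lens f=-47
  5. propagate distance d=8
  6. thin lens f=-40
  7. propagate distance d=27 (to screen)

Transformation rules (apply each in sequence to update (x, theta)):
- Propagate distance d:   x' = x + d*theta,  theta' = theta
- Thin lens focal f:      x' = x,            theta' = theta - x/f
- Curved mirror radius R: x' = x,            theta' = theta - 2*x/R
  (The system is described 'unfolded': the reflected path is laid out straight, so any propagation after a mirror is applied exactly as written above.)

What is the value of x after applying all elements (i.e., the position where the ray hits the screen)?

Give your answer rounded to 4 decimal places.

Initial: x=-1.0000 theta=-0.2000
After 1 (propagate distance d=26): x=-6.2000 theta=-0.2000
After 2 (thin lens f=56): x=-6.2000 theta=-5/56 (≈-0.0893)
After 3 (propagate distance d=24): x=-292/35 (≈-8.3429) theta=-5/56 (≈-0.0893)
After 4 (thin lens f=-47): x=-292/35 (≈-8.3429) theta=-3511/13160 (≈-0.2668)
After 5 (propagate distance d=8): x=-3447/329 (≈-10.4772) theta=-3511/13160 (≈-0.2668)
After 6 (thin lens f=-40): x=-3447/329 (≈-10.4772) theta=-497/940 (≈-0.5287)
After 7 (propagate distance d=27 (to screen)): x=-162873/6580 (≈-24.7527) theta=-497/940 (≈-0.5287)
Rounded to 4 decimal places: x = -24.7527

Answer: -24.7527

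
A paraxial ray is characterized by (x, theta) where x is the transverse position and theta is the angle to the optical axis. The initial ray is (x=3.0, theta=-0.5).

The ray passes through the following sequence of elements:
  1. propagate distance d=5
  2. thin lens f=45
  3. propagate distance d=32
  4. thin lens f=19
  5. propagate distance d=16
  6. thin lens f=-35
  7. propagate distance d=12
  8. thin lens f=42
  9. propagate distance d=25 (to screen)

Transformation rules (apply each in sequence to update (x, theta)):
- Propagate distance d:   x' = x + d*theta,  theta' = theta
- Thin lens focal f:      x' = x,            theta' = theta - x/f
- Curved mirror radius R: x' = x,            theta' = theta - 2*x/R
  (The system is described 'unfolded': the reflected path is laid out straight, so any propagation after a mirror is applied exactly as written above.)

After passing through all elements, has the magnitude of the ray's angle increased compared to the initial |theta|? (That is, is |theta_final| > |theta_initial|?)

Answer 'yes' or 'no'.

Initial: x=3.0000 theta=-0.5000
After 1 (propagate distance d=5): x=0.5000 theta=-0.5000
After 2 (thin lens f=45): x=0.5000 theta=-23/45 (≈-0.5111)
After 3 (propagate distance d=32): x=-1427/90 (≈-15.8556) theta=-23/45 (≈-0.5111)
After 4 (thin lens f=19): x=-1427/90 (≈-15.8556) theta=553/1710 (≈0.3234)
After 5 (propagate distance d=16): x=-3653/342 (≈-10.6813) theta=553/1710 (≈0.3234)
After 6 (thin lens f=-35): x=-3653/342 (≈-10.6813) theta=109/5985 (≈0.0182)
After 7 (propagate distance d=12): x=-125239/11970 (≈-10.4627) theta=109/5985 (≈0.0182)
After 8 (thin lens f=42): x=-125239/11970 (≈-10.4627) theta=26879/100548 (≈0.2673)
After 9 (propagate distance d=25 (to screen)): x=-1900163/502740 (≈-3.7796) theta=26879/100548 (≈0.2673)
|theta_initial|=0.5000 |theta_final|=26879/100548 (≈0.2673) -> not increased

Answer: no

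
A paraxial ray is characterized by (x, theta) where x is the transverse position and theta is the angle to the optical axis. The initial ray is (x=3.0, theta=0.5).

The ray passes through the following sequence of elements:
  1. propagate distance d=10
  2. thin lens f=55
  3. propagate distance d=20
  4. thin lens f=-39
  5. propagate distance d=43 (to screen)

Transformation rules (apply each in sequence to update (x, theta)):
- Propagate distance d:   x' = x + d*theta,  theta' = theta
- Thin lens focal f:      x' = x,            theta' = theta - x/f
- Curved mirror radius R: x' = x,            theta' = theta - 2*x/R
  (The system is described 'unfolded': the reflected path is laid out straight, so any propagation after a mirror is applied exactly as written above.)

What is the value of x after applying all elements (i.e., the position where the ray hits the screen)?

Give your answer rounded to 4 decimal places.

Initial: x=3.0000 theta=0.5000
After 1 (propagate distance d=10): x=8.0000 theta=0.5000
After 2 (thin lens f=55): x=8.0000 theta=39/110 (≈0.3545)
After 3 (propagate distance d=20): x=166/11 (≈15.0909) theta=39/110 (≈0.3545)
After 4 (thin lens f=-39): x=166/11 (≈15.0909) theta=3181/4290 (≈0.7415)
After 5 (propagate distance d=43 (to screen)): x=201523/4290 (≈46.9751) theta=3181/4290 (≈0.7415)
Rounded to 4 decimal places: x = 46.9751

Answer: 46.9751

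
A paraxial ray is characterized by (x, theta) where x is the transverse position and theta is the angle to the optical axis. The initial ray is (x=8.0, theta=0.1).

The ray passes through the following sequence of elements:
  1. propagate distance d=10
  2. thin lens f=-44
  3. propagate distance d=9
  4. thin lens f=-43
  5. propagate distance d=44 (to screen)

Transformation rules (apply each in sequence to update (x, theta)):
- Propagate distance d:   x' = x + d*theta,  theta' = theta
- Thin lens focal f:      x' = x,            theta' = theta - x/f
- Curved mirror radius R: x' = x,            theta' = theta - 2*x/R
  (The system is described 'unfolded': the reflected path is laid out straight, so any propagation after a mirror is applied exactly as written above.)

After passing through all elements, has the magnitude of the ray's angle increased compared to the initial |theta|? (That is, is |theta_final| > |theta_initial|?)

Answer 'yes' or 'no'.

Initial: x=8.0000 theta=0.1000
After 1 (propagate distance d=10): x=9.0000 theta=0.1000
After 2 (thin lens f=-44): x=9.0000 theta=67/220 (≈0.3045)
After 3 (propagate distance d=9): x=2583/220 (≈11.7409) theta=67/220 (≈0.3045)
After 4 (thin lens f=-43): x=2583/220 (≈11.7409) theta=1366/2365 (≈0.5776)
After 5 (propagate distance d=44 (to screen)): x=70297/1892 (≈37.1549) theta=1366/2365 (≈0.5776)
|theta_initial|=0.1000 |theta_final|=1366/2365 (≈0.5776) -> increased

Answer: yes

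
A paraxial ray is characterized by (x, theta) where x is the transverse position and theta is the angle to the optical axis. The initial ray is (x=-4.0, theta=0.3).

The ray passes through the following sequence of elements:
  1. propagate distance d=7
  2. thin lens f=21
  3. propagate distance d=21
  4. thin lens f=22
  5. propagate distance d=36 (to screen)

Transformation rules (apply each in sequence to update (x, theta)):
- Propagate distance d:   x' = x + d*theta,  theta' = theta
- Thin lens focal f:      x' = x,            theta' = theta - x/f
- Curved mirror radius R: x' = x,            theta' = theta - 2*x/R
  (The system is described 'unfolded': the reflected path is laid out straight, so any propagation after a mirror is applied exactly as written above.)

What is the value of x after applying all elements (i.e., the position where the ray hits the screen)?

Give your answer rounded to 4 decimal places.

Initial: x=-4.0000 theta=0.3000
After 1 (propagate distance d=7): x=-1.9000 theta=0.3000
After 2 (thin lens f=21): x=-1.9000 theta=41/105 (≈0.3905)
After 3 (propagate distance d=21): x=6.3000 theta=41/105 (≈0.3905)
After 4 (thin lens f=22): x=6.3000 theta=481/4620 (≈0.1041)
After 5 (propagate distance d=36 (to screen)): x=7737/770 (≈10.0481) theta=481/4620 (≈0.1041)
Rounded to 4 decimal places: x = 10.0481

Answer: 10.0481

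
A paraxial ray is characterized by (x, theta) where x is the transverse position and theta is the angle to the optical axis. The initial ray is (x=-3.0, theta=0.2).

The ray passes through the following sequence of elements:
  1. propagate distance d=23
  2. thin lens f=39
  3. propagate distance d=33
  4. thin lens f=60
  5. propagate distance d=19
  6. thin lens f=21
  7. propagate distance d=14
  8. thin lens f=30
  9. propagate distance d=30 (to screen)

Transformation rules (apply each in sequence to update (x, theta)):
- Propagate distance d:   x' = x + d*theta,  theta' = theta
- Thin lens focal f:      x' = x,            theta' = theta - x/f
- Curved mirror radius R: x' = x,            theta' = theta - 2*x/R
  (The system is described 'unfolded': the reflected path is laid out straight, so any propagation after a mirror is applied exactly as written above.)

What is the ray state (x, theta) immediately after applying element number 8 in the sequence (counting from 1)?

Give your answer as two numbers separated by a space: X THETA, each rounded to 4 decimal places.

Answer: 3.1944 -0.4282

Derivation:
Initial: x=-3.0000 theta=0.2000
After 1 (propagate distance d=23): x=1.6000 theta=0.2000
After 2 (thin lens f=39): x=1.6000 theta=31/195 (≈0.1590)
After 3 (propagate distance d=33): x=89/13 (≈6.8462) theta=31/195 (≈0.1590)
After 4 (thin lens f=60): x=89/13 (≈6.8462) theta=7/156 (≈0.0449)
After 5 (propagate distance d=19): x=1201/156 (≈7.6987) theta=7/156 (≈0.0449)
After 6 (thin lens f=21): x=1201/156 (≈7.6987) theta=-527/1638 (≈-0.3217)
After 7 (propagate distance d=14): x=115/36 (≈3.1944) theta=-527/1638 (≈-0.3217)
After 8 (thin lens f=30): x=115/36 (≈3.1944) theta=-8417/19656 (≈-0.4282)
Rounded to 4 decimal places: x = 3.1944, theta = -0.4282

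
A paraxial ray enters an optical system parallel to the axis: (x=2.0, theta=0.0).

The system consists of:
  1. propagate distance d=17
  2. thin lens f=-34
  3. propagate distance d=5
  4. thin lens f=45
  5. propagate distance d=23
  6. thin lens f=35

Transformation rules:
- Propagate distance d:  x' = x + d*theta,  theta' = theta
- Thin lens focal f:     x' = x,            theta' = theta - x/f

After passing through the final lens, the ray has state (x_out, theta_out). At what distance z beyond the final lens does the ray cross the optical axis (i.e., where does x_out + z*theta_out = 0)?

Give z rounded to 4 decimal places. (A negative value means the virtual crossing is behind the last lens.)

Answer: 39.3672

Derivation:
Initial: x=2.0000 theta=0.0000
After 1 (propagate distance d=17): x=2.0000 theta=0.0000
After 2 (thin lens f=-34): x=2.0000 theta=1/17 (≈0.0588)
After 3 (propagate distance d=5): x=39/17 (≈2.2941) theta=1/17 (≈0.0588)
After 4 (thin lens f=45): x=39/17 (≈2.2941) theta=2/255 (≈0.0078)
After 5 (propagate distance d=23): x=631/255 (≈2.4745) theta=2/255 (≈0.0078)
After 6 (thin lens f=35): x=631/255 (≈2.4745) theta=-11/175 (≈-0.0629)
z_focus = -x_out/theta_out = -(631/255)/(-11/175) = 22085/561 ≈ 39.3672
Rounded to 4 decimal places: z = 39.3672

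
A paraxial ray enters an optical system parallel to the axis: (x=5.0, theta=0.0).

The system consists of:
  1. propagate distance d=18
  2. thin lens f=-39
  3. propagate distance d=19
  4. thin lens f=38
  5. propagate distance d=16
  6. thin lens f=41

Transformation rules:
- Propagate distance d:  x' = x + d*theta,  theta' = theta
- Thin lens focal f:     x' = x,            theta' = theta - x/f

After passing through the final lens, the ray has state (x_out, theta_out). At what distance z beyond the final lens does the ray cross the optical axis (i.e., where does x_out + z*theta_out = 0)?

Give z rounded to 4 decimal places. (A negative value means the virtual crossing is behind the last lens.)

Initial: x=5.0000 theta=0.0000
After 1 (propagate distance d=18): x=5.0000 theta=0.0000
After 2 (thin lens f=-39): x=5.0000 theta=5/39 (≈0.1282)
After 3 (propagate distance d=19): x=290/39 (≈7.4359) theta=5/39 (≈0.1282)
After 4 (thin lens f=38): x=290/39 (≈7.4359) theta=-50/741 (≈-0.0675)
After 5 (propagate distance d=16): x=1570/247 (≈6.3563) theta=-50/741 (≈-0.0675)
After 6 (thin lens f=41): x=1570/247 (≈6.3563) theta=-520/2337 (≈-0.2225)
z_focus = -x_out/theta_out = -(1570/247)/(-520/2337) = 19311/676 ≈ 28.5666
Rounded to 4 decimal places: z = 28.5666

Answer: 28.5666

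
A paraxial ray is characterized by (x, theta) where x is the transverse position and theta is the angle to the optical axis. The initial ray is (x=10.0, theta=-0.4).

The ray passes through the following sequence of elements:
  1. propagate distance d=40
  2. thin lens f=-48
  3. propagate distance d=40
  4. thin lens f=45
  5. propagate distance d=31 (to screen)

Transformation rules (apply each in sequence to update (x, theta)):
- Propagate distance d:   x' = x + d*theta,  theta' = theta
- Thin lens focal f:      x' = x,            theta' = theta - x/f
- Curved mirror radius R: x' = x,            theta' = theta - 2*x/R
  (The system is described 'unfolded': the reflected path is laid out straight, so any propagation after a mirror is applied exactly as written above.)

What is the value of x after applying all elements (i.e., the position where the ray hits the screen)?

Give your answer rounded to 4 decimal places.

Initial: x=10.0000 theta=-0.4000
After 1 (propagate distance d=40): x=-6.0000 theta=-0.4000
After 2 (thin lens f=-48): x=-6.0000 theta=-0.5250
After 3 (propagate distance d=40): x=-27.0000 theta=-0.5250
After 4 (thin lens f=45): x=-27.0000 theta=0.0750
After 5 (propagate distance d=31 (to screen)): x=-24.6750 theta=0.0750
Rounded to 4 decimal places: x = -24.6750

Answer: -24.6750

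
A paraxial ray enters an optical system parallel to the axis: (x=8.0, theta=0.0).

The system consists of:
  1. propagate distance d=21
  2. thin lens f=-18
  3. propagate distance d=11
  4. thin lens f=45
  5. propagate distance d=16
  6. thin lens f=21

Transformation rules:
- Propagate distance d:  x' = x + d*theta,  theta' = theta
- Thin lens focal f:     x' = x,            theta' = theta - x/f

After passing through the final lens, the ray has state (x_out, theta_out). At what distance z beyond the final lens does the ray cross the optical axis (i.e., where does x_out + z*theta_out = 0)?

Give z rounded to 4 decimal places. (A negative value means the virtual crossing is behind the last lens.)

Initial: x=8.0000 theta=0.0000
After 1 (propagate distance d=21): x=8.0000 theta=0.0000
After 2 (thin lens f=-18): x=8.0000 theta=4/9 (≈0.4444)
After 3 (propagate distance d=11): x=116/9 (≈12.8889) theta=4/9 (≈0.4444)
After 4 (thin lens f=45): x=116/9 (≈12.8889) theta=64/405 (≈0.1580)
After 5 (propagate distance d=16): x=6244/405 (≈15.4173) theta=64/405 (≈0.1580)
After 6 (thin lens f=21): x=6244/405 (≈15.4173) theta=-140/243 (≈-0.5761)
z_focus = -x_out/theta_out = -(6244/405)/(-140/243) = 26.7600
Rounded to 4 decimal places: z = 26.7600

Answer: 26.7600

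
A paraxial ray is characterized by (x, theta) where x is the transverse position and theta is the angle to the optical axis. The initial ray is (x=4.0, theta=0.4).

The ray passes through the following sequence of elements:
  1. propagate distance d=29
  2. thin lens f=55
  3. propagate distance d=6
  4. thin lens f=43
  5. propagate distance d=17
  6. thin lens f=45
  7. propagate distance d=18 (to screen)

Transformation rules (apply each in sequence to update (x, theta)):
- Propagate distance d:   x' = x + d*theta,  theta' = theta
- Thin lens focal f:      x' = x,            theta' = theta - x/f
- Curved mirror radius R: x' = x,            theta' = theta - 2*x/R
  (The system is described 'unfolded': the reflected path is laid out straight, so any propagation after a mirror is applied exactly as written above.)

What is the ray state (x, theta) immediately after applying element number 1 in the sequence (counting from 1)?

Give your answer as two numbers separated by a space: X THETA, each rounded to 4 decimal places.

Initial: x=4.0000 theta=0.4000
After 1 (propagate distance d=29): x=15.6000 theta=0.4000
Rounded to 4 decimal places: x = 15.6000, theta = 0.4000

Answer: 15.6000 0.4000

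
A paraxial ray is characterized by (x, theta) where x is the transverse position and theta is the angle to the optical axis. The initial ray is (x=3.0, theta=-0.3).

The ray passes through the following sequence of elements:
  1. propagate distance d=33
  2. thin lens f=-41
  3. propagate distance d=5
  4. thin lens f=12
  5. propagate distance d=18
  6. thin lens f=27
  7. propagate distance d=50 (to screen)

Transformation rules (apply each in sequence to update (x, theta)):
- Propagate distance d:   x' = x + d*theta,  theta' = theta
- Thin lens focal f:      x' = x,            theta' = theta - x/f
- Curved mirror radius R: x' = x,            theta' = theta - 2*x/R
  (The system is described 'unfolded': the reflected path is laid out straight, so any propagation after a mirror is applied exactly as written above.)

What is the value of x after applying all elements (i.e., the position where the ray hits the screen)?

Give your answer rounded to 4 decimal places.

Answer: 18.3358

Derivation:
Initial: x=3.0000 theta=-0.3000
After 1 (propagate distance d=33): x=-6.9000 theta=-0.3000
After 2 (thin lens f=-41): x=-6.9000 theta=-96/205 (≈-0.4683)
After 3 (propagate distance d=5): x=-3789/410 (≈-9.2415) theta=-96/205 (≈-0.4683)
After 4 (thin lens f=12): x=-3789/410 (≈-9.2415) theta=99/328 (≈0.3018)
After 5 (propagate distance d=18): x=-3123/820 (≈-3.8085) theta=99/328 (≈0.3018)
After 6 (thin lens f=27): x=-3123/820 (≈-3.8085) theta=2179/4920 (≈0.4429)
After 7 (propagate distance d=50 (to screen)): x=22553/1230 (≈18.3358) theta=2179/4920 (≈0.4429)
Rounded to 4 decimal places: x = 18.3358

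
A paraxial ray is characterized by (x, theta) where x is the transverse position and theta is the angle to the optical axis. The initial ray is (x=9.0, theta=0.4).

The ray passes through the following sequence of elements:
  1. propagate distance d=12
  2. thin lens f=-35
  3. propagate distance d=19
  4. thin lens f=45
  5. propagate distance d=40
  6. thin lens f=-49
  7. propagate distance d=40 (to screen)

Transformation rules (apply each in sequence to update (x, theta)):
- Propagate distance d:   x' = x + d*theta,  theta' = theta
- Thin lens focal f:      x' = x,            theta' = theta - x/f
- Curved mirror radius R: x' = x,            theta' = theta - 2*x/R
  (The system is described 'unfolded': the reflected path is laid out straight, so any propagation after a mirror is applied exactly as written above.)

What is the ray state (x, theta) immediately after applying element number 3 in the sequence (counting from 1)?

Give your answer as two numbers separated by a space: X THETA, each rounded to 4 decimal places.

Initial: x=9.0000 theta=0.4000
After 1 (propagate distance d=12): x=13.8000 theta=0.4000
After 2 (thin lens f=-35): x=13.8000 theta=139/175 (≈0.7943)
After 3 (propagate distance d=19): x=5056/175 (≈28.8914) theta=139/175 (≈0.7943)
Rounded to 4 decimal places: x = 28.8914, theta = 0.7943

Answer: 28.8914 0.7943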